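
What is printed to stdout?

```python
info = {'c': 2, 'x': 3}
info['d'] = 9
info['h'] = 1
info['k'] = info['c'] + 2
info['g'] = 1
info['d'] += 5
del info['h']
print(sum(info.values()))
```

info['d'] = 9 → {'c': 2, 'x': 3, 'd': 9}
info['h'] = 1 → {'c': 2, 'x': 3, 'd': 9, 'h': 1}
info['k'] = info['c']+2 = 4 → {'c': 2, 'x': 3, 'd': 9, 'h': 1, 'k': 4}
info['g'] = 1 → {'c': 2, 'x': 3, 'd': 9, 'h': 1, 'k': 4, 'g': 1}
info['d'] = 9+5 = 14 → {'c': 2, 'x': 3, 'd': 14, 'h': 1, 'k': 4, 'g': 1}
del 'h' → {'c': 2, 'x': 3, 'd': 14, 'k': 4, 'g': 1}
sum of values = 24

24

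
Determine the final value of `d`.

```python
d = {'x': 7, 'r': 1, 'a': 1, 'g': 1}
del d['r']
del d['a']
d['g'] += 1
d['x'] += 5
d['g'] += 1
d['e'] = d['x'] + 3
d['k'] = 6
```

{'x': 12, 'g': 3, 'e': 15, 'k': 6}

del 'r' → {'x': 7, 'a': 1, 'g': 1}
del 'a' → {'x': 7, 'g': 1}
d['g'] = 1+1 = 2 → {'x': 7, 'g': 2}
d['x'] = 7+5 = 12 → {'x': 12, 'g': 2}
d['g'] = 2+1 = 3 → {'x': 12, 'g': 3}
d['e'] = d['x']+3 = 15 → {'x': 12, 'g': 3, 'e': 15}
d['k'] = 6 → {'x': 12, 'g': 3, 'e': 15, 'k': 6}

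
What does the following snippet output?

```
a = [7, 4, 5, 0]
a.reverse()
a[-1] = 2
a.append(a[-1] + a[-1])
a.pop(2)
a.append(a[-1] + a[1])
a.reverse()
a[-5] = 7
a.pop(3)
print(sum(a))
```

13

reverse → [0, 5, 4, 7]
a[-1] = 2 → [0, 5, 4, 2]
append a[-1]+a[-1] = 2+2 = 4 → [0, 5, 4, 2, 4]
pop(2) removes 4 → [0, 5, 2, 4]
append a[-1]+a[1] = 4+5 = 9 → [0, 5, 2, 4, 9]
reverse → [9, 4, 2, 5, 0]
a[-5] = 7 → [7, 4, 2, 5, 0]
pop(3) removes 5 → [7, 4, 2, 0]
sum = 13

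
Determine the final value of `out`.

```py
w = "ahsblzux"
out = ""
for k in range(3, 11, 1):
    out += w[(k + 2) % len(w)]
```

'zuxahsbl'

k=3: add w[5]='z' → 'z'
k=4: add w[6]='u' → 'zu'
k=5: add w[7]='x' → 'zux'
k=6: add w[0]='a' → 'zuxa'
k=7: add w[1]='h' → 'zuxah'
k=8: add w[2]='s' → 'zuxahs'
k=9: add w[3]='b' → 'zuxahsb'
k=10: add w[4]='l' → 'zuxahsbl'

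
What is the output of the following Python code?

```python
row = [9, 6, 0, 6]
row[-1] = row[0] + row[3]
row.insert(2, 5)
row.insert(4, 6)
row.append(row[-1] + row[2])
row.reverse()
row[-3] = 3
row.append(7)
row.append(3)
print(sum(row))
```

row[-1] = row[0]+row[3] = 9+6 = 15 → [9, 6, 0, 15]
insert 5 at 2 → [9, 6, 5, 0, 15]
insert 6 at 4 → [9, 6, 5, 0, 6, 15]
append row[-1]+row[2] = 15+5 = 20 → [9, 6, 5, 0, 6, 15, 20]
reverse → [20, 15, 6, 0, 5, 6, 9]
row[-3] = 3 → [20, 15, 6, 0, 3, 6, 9]
append 7 → [20, 15, 6, 0, 3, 6, 9, 7]
append 3 → [20, 15, 6, 0, 3, 6, 9, 7, 3]
sum = 69

69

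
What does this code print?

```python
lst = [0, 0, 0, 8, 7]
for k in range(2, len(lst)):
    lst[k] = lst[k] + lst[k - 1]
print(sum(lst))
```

23

k=2: lst[2] = 0+0 = 0 → [0, 0, 0, 8, 7]
k=3: lst[3] = 8+0 = 8 → [0, 0, 0, 8, 7]
k=4: lst[4] = 7+8 = 15 → [0, 0, 0, 8, 15]
sum = 23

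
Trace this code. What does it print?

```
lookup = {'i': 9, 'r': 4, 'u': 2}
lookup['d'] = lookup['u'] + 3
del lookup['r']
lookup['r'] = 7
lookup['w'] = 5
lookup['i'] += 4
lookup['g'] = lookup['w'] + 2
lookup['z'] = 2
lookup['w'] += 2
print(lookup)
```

lookup['d'] = lookup['u']+3 = 5 → {'i': 9, 'r': 4, 'u': 2, 'd': 5}
del 'r' → {'i': 9, 'u': 2, 'd': 5}
lookup['r'] = 7 → {'i': 9, 'u': 2, 'd': 5, 'r': 7}
lookup['w'] = 5 → {'i': 9, 'u': 2, 'd': 5, 'r': 7, 'w': 5}
lookup['i'] = 9+4 = 13 → {'i': 13, 'u': 2, 'd': 5, 'r': 7, 'w': 5}
lookup['g'] = lookup['w']+2 = 7 → {'i': 13, 'u': 2, 'd': 5, 'r': 7, 'w': 5, 'g': 7}
lookup['z'] = 2 → {'i': 13, 'u': 2, 'd': 5, 'r': 7, 'w': 5, 'g': 7, 'z': 2}
lookup['w'] = 5+2 = 7 → {'i': 13, 'u': 2, 'd': 5, 'r': 7, 'w': 7, 'g': 7, 'z': 2}

{'i': 13, 'u': 2, 'd': 5, 'r': 7, 'w': 7, 'g': 7, 'z': 2}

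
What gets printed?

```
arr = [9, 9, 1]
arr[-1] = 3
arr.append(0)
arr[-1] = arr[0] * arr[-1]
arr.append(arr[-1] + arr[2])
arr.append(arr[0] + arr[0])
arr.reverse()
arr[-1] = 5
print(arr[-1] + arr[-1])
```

arr[-1] = 3 → [9, 9, 3]
append 0 → [9, 9, 3, 0]
arr[-1] = arr[0]*arr[-1] = 9*0 = 0 → [9, 9, 3, 0]
append arr[-1]+arr[2] = 0+3 = 3 → [9, 9, 3, 0, 3]
append arr[0]+arr[0] = 9+9 = 18 → [9, 9, 3, 0, 3, 18]
reverse → [18, 3, 0, 3, 9, 9]
arr[-1] = 5 → [18, 3, 0, 3, 9, 5]
arr[-1]+arr[-1] = 5+5 = 10

10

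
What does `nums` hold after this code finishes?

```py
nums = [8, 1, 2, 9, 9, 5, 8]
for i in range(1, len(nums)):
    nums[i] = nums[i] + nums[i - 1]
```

[8, 9, 11, 20, 29, 34, 42]

i=1: nums[1] = 1+8 = 9 → [8, 9, 2, 9, 9, 5, 8]
i=2: nums[2] = 2+9 = 11 → [8, 9, 11, 9, 9, 5, 8]
i=3: nums[3] = 9+11 = 20 → [8, 9, 11, 20, 9, 5, 8]
i=4: nums[4] = 9+20 = 29 → [8, 9, 11, 20, 29, 5, 8]
i=5: nums[5] = 5+29 = 34 → [8, 9, 11, 20, 29, 34, 8]
i=6: nums[6] = 8+34 = 42 → [8, 9, 11, 20, 29, 34, 42]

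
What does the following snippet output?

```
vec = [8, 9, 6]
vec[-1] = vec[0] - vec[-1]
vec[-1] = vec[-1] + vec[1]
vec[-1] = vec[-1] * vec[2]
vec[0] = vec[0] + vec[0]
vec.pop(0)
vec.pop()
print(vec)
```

vec[-1] = vec[0]-vec[-1] = 8-6 = 2 → [8, 9, 2]
vec[-1] = vec[-1]+vec[1] = 2+9 = 11 → [8, 9, 11]
vec[-1] = vec[-1]*vec[2] = 11*11 = 121 → [8, 9, 121]
vec[0] = vec[0]+vec[0] = 8+8 = 16 → [16, 9, 121]
pop(0) removes 16 → [9, 121]
pop() removes 121 → [9]

[9]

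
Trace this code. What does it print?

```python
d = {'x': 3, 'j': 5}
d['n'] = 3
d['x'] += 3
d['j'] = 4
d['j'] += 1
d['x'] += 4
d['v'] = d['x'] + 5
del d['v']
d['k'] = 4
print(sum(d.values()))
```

22

d['n'] = 3 → {'x': 3, 'j': 5, 'n': 3}
d['x'] = 3+3 = 6 → {'x': 6, 'j': 5, 'n': 3}
d['j'] = 4 → {'x': 6, 'j': 4, 'n': 3}
d['j'] = 4+1 = 5 → {'x': 6, 'j': 5, 'n': 3}
d['x'] = 6+4 = 10 → {'x': 10, 'j': 5, 'n': 3}
d['v'] = d['x']+5 = 15 → {'x': 10, 'j': 5, 'n': 3, 'v': 15}
del 'v' → {'x': 10, 'j': 5, 'n': 3}
d['k'] = 4 → {'x': 10, 'j': 5, 'n': 3, 'k': 4}
sum of values = 22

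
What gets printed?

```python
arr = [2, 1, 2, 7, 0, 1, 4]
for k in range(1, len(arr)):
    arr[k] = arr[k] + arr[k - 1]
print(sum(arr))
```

64

k=1: arr[1] = 1+2 = 3 → [2, 3, 2, 7, 0, 1, 4]
k=2: arr[2] = 2+3 = 5 → [2, 3, 5, 7, 0, 1, 4]
k=3: arr[3] = 7+5 = 12 → [2, 3, 5, 12, 0, 1, 4]
k=4: arr[4] = 0+12 = 12 → [2, 3, 5, 12, 12, 1, 4]
k=5: arr[5] = 1+12 = 13 → [2, 3, 5, 12, 12, 13, 4]
k=6: arr[6] = 4+13 = 17 → [2, 3, 5, 12, 12, 13, 17]
sum = 64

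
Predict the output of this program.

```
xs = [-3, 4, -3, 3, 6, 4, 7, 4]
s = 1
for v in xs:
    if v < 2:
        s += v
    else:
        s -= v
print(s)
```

-33

v=-3: <2, s = 1+(-3) = -2
v=4: not <2, s = (-2)-4 = -6
v=-3: <2, s = (-6)+(-3) = -9
v=3: not <2, s = (-9)-3 = -12
v=6: not <2, s = (-12)-6 = -18
v=4: not <2, s = (-18)-4 = -22
v=7: not <2, s = (-22)-7 = -29
v=4: not <2, s = (-29)-4 = -33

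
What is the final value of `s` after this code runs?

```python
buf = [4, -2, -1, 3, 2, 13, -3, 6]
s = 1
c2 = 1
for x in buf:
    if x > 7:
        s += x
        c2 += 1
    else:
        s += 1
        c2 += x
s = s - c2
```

10

x=4: not >7, s = 1+1 = 2; c2=5
x=-2: not >7, s = 2+1 = 3; c2=3
x=-1: not >7, s = 3+1 = 4; c2=2
x=3: not >7, s = 4+1 = 5; c2=5
x=2: not >7, s = 5+1 = 6; c2=7
x=13: >7, s = 6+13 = 19; c2=8
x=-3: not >7, s = 19+1 = 20; c2=5
x=6: not >7, s = 20+1 = 21; c2=11
s-c2 = 21-11 = 10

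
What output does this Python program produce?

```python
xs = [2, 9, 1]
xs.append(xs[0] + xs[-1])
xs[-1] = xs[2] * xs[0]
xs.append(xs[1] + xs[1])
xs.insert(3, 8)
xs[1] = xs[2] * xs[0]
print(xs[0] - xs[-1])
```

-16

append xs[0]+xs[-1] = 2+1 = 3 → [2, 9, 1, 3]
xs[-1] = xs[2]*xs[0] = 1*2 = 2 → [2, 9, 1, 2]
append xs[1]+xs[1] = 9+9 = 18 → [2, 9, 1, 2, 18]
insert 8 at 3 → [2, 9, 1, 8, 2, 18]
xs[1] = xs[2]*xs[0] = 1*2 = 2 → [2, 2, 1, 8, 2, 18]
xs[0]-xs[-1] = 2-18 = -16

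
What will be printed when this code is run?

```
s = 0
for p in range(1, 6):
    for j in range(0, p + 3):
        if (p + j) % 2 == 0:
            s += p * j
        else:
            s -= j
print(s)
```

138

p=1,j=0: odd sum, s = 0-0 = 0
p=1,j=1: even sum, s = 0+1 = 1
p=1,j=2: odd sum, s = 1-2 = -1
p=1,j=3: even sum, s = (-1)+3 = 2
p=2,j=0: even sum, s = 2+0 = 2
p=2,j=1: odd sum, s = 2-1 = 1
p=2,j=2: even sum, s = 1+4 = 5
p=2,j=3: odd sum, s = 5-3 = 2
p=2,j=4: even sum, s = 2+8 = 10
p=3,j=0: odd sum, s = 10-0 = 10
p=3,j=1: even sum, s = 10+3 = 13
p=3,j=2: odd sum, s = 13-2 = 11
p=3,j=3: even sum, s = 11+9 = 20
p=3,j=4: odd sum, s = 20-4 = 16
p=3,j=5: even sum, s = 16+15 = 31
p=4,j=0: even sum, s = 31+0 = 31
p=4,j=1: odd sum, s = 31-1 = 30
p=4,j=2: even sum, s = 30+8 = 38
p=4,j=3: odd sum, s = 38-3 = 35
p=4,j=4: even sum, s = 35+16 = 51
p=4,j=5: odd sum, s = 51-5 = 46
p=4,j=6: even sum, s = 46+24 = 70
p=5,j=0: odd sum, s = 70-0 = 70
p=5,j=1: even sum, s = 70+5 = 75
p=5,j=2: odd sum, s = 75-2 = 73
p=5,j=3: even sum, s = 73+15 = 88
p=5,j=4: odd sum, s = 88-4 = 84
p=5,j=5: even sum, s = 84+25 = 109
p=5,j=6: odd sum, s = 109-6 = 103
p=5,j=7: even sum, s = 103+35 = 138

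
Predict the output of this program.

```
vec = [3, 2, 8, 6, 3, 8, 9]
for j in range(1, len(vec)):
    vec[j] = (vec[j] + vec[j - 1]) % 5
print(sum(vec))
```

16

j=1: vec[1] = (2+3)%5 = 0 → [3, 0, 8, 6, 3, 8, 9]
j=2: vec[2] = (8+0)%5 = 3 → [3, 0, 3, 6, 3, 8, 9]
j=3: vec[3] = (6+3)%5 = 4 → [3, 0, 3, 4, 3, 8, 9]
j=4: vec[4] = (3+4)%5 = 2 → [3, 0, 3, 4, 2, 8, 9]
j=5: vec[5] = (8+2)%5 = 0 → [3, 0, 3, 4, 2, 0, 9]
j=6: vec[6] = (9+0)%5 = 4 → [3, 0, 3, 4, 2, 0, 4]
sum = 16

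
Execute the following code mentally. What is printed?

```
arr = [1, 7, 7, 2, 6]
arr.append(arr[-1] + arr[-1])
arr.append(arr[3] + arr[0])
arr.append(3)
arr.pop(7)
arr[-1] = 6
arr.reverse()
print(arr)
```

append arr[-1]+arr[-1] = 6+6 = 12 → [1, 7, 7, 2, 6, 12]
append arr[3]+arr[0] = 2+1 = 3 → [1, 7, 7, 2, 6, 12, 3]
append 3 → [1, 7, 7, 2, 6, 12, 3, 3]
pop(7) removes 3 → [1, 7, 7, 2, 6, 12, 3]
arr[-1] = 6 → [1, 7, 7, 2, 6, 12, 6]
reverse → [6, 12, 6, 2, 7, 7, 1]

[6, 12, 6, 2, 7, 7, 1]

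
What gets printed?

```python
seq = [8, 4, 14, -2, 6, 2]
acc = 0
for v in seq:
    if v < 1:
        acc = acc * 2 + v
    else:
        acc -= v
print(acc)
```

v=8: not <1, acc = 0-8 = -8
v=4: not <1, acc = (-8)-4 = -12
v=14: not <1, acc = (-12)-14 = -26
v=-2: <1, acc = (-26)*2+(-2) = -54
v=6: not <1, acc = (-54)-6 = -60
v=2: not <1, acc = (-60)-2 = -62

-62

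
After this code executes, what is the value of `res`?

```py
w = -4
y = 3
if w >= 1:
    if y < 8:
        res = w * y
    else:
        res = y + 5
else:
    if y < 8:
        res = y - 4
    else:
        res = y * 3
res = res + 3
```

w=-4, y=3
w >= 1 is False; y < 8 is True
→ res = y - 4 = -1
res = (-1)+3 = 2

2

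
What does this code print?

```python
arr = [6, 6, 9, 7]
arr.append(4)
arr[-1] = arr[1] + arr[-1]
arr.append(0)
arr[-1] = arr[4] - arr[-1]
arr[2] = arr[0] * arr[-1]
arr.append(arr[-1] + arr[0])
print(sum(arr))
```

115

append 4 → [6, 6, 9, 7, 4]
arr[-1] = arr[1]+arr[-1] = 6+4 = 10 → [6, 6, 9, 7, 10]
append 0 → [6, 6, 9, 7, 10, 0]
arr[-1] = arr[4]-arr[-1] = 10-0 = 10 → [6, 6, 9, 7, 10, 10]
arr[2] = arr[0]*arr[-1] = 6*10 = 60 → [6, 6, 60, 7, 10, 10]
append arr[-1]+arr[0] = 10+6 = 16 → [6, 6, 60, 7, 10, 10, 16]
sum = 115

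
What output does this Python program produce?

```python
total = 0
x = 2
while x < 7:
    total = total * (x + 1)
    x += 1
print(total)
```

0

x=2: total = 0*3 = 0
x=3: total = 0*4 = 0
x=4: total = 0*5 = 0
x=5: total = 0*6 = 0
x=6: total = 0*7 = 0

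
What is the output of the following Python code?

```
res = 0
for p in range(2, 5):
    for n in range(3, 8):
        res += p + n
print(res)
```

120

p=2,n=3: res = 0+5 = 5
p=2,n=4: res = 5+6 = 11
p=2,n=5: res = 11+7 = 18
p=2,n=6: res = 18+8 = 26
p=2,n=7: res = 26+9 = 35
p=3,n=3: res = 35+6 = 41
p=3,n=4: res = 41+7 = 48
p=3,n=5: res = 48+8 = 56
p=3,n=6: res = 56+9 = 65
p=3,n=7: res = 65+10 = 75
p=4,n=3: res = 75+7 = 82
p=4,n=4: res = 82+8 = 90
p=4,n=5: res = 90+9 = 99
p=4,n=6: res = 99+10 = 109
p=4,n=7: res = 109+11 = 120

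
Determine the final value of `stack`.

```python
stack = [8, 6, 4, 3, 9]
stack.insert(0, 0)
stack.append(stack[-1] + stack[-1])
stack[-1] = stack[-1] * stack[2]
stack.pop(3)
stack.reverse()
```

[108, 9, 3, 6, 8, 0]

insert 0 at 0 → [0, 8, 6, 4, 3, 9]
append stack[-1]+stack[-1] = 9+9 = 18 → [0, 8, 6, 4, 3, 9, 18]
stack[-1] = stack[-1]*stack[2] = 18*6 = 108 → [0, 8, 6, 4, 3, 9, 108]
pop(3) removes 4 → [0, 8, 6, 3, 9, 108]
reverse → [108, 9, 3, 6, 8, 0]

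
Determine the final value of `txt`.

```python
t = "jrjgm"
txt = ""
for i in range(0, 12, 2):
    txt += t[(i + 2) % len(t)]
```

i=0: add t[2]='j' → 'j'
i=2: add t[4]='m' → 'jm'
i=4: add t[1]='r' → 'jmr'
i=6: add t[3]='g' → 'jmrg'
i=8: add t[0]='j' → 'jmrgj'
i=10: add t[2]='j' → 'jmrgjj'

'jmrgjj'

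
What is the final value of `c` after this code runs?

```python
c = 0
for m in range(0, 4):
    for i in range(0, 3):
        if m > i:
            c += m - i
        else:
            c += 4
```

34

m=0,i=0: not 0>0, c = 0+4 = 4
m=0,i=1: not 0>1, c = 4+4 = 8
m=0,i=2: not 0>2, c = 8+4 = 12
m=1,i=0: 1>0, c = 12+1 = 13
m=1,i=1: not 1>1, c = 13+4 = 17
m=1,i=2: not 1>2, c = 17+4 = 21
m=2,i=0: 2>0, c = 21+2 = 23
m=2,i=1: 2>1, c = 23+1 = 24
m=2,i=2: not 2>2, c = 24+4 = 28
m=3,i=0: 3>0, c = 28+3 = 31
m=3,i=1: 3>1, c = 31+2 = 33
m=3,i=2: 3>2, c = 33+1 = 34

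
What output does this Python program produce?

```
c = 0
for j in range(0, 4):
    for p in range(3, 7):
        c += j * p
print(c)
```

j=0,p=3: c = 0+0 = 0
j=0,p=4: c = 0+0 = 0
j=0,p=5: c = 0+0 = 0
j=0,p=6: c = 0+0 = 0
j=1,p=3: c = 0+3 = 3
j=1,p=4: c = 3+4 = 7
j=1,p=5: c = 7+5 = 12
j=1,p=6: c = 12+6 = 18
j=2,p=3: c = 18+6 = 24
j=2,p=4: c = 24+8 = 32
j=2,p=5: c = 32+10 = 42
j=2,p=6: c = 42+12 = 54
j=3,p=3: c = 54+9 = 63
j=3,p=4: c = 63+12 = 75
j=3,p=5: c = 75+15 = 90
j=3,p=6: c = 90+18 = 108

108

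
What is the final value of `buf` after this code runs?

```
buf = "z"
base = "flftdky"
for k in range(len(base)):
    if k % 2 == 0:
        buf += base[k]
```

'zffdy'

k=0: add 'f' → 'zf'
k=1: skip
k=2: add 'f' → 'zff'
k=3: skip
k=4: add 'd' → 'zffd'
k=5: skip
k=6: add 'y' → 'zffdy'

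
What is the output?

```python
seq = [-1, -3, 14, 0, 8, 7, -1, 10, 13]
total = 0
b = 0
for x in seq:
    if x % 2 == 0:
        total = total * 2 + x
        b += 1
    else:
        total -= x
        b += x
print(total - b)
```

158

x=-1: not even, total = 0-(-1) = 1; b=-1
x=-3: not even, total = 1-(-3) = 4; b=-4
x=14: even, total = 4*2+14 = 22; b=-3
x=0: even, total = 22*2+0 = 44; b=-2
x=8: even, total = 44*2+8 = 96; b=-1
x=7: not even, total = 96-7 = 89; b=6
x=-1: not even, total = 89-(-1) = 90; b=5
x=10: even, total = 90*2+10 = 190; b=6
x=13: not even, total = 190-13 = 177; b=19
total-b = 177-19 = 158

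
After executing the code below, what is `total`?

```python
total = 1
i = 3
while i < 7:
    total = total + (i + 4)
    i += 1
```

35

i=3: total = 1+7 = 8
i=4: total = 8+8 = 16
i=5: total = 16+9 = 25
i=6: total = 25+10 = 35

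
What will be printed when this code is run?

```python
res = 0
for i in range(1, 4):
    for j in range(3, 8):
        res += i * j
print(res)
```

150

i=1,j=3: res = 0+3 = 3
i=1,j=4: res = 3+4 = 7
i=1,j=5: res = 7+5 = 12
i=1,j=6: res = 12+6 = 18
i=1,j=7: res = 18+7 = 25
i=2,j=3: res = 25+6 = 31
i=2,j=4: res = 31+8 = 39
i=2,j=5: res = 39+10 = 49
i=2,j=6: res = 49+12 = 61
i=2,j=7: res = 61+14 = 75
i=3,j=3: res = 75+9 = 84
i=3,j=4: res = 84+12 = 96
i=3,j=5: res = 96+15 = 111
i=3,j=6: res = 111+18 = 129
i=3,j=7: res = 129+21 = 150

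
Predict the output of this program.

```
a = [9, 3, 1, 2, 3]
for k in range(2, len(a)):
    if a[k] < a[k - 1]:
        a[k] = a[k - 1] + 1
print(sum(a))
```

27

k=2: 1<3, a[2] = 3+1 = 4 → [9, 3, 4, 2, 3]
k=3: 2<4, a[3] = 4+1 = 5 → [9, 3, 4, 5, 3]
k=4: 3<5, a[4] = 5+1 = 6 → [9, 3, 4, 5, 6]
sum = 27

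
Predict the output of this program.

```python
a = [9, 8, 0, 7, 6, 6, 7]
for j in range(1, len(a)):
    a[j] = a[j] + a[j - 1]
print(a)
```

j=1: a[1] = 8+9 = 17 → [9, 17, 0, 7, 6, 6, 7]
j=2: a[2] = 0+17 = 17 → [9, 17, 17, 7, 6, 6, 7]
j=3: a[3] = 7+17 = 24 → [9, 17, 17, 24, 6, 6, 7]
j=4: a[4] = 6+24 = 30 → [9, 17, 17, 24, 30, 6, 7]
j=5: a[5] = 6+30 = 36 → [9, 17, 17, 24, 30, 36, 7]
j=6: a[6] = 7+36 = 43 → [9, 17, 17, 24, 30, 36, 43]

[9, 17, 17, 24, 30, 36, 43]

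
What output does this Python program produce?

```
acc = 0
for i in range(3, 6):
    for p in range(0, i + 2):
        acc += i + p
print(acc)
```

120

i=3,p=0: acc = 0+3 = 3
i=3,p=1: acc = 3+4 = 7
i=3,p=2: acc = 7+5 = 12
i=3,p=3: acc = 12+6 = 18
i=3,p=4: acc = 18+7 = 25
i=4,p=0: acc = 25+4 = 29
i=4,p=1: acc = 29+5 = 34
i=4,p=2: acc = 34+6 = 40
i=4,p=3: acc = 40+7 = 47
i=4,p=4: acc = 47+8 = 55
i=4,p=5: acc = 55+9 = 64
i=5,p=0: acc = 64+5 = 69
i=5,p=1: acc = 69+6 = 75
i=5,p=2: acc = 75+7 = 82
i=5,p=3: acc = 82+8 = 90
i=5,p=4: acc = 90+9 = 99
i=5,p=5: acc = 99+10 = 109
i=5,p=6: acc = 109+11 = 120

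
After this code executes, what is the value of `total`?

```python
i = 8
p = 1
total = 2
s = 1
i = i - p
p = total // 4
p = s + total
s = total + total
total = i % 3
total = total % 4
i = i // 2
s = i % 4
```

1

i = 8-1 = 7
p = 2//4 = 0
p = 1+2 = 3
s = 2+2 = 4
total = 7%3 = 1
total = 1%4 = 1
i = 7//2 = 3
s = 3%4 = 3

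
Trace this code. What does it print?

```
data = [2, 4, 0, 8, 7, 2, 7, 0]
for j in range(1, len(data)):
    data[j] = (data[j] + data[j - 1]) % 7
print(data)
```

[2, 6, 6, 0, 0, 2, 2, 2]

j=1: data[1] = (4+2)%7 = 6 → [2, 6, 0, 8, 7, 2, 7, 0]
j=2: data[2] = (0+6)%7 = 6 → [2, 6, 6, 8, 7, 2, 7, 0]
j=3: data[3] = (8+6)%7 = 0 → [2, 6, 6, 0, 7, 2, 7, 0]
j=4: data[4] = (7+0)%7 = 0 → [2, 6, 6, 0, 0, 2, 7, 0]
j=5: data[5] = (2+0)%7 = 2 → [2, 6, 6, 0, 0, 2, 7, 0]
j=6: data[6] = (7+2)%7 = 2 → [2, 6, 6, 0, 0, 2, 2, 0]
j=7: data[7] = (0+2)%7 = 2 → [2, 6, 6, 0, 0, 2, 2, 2]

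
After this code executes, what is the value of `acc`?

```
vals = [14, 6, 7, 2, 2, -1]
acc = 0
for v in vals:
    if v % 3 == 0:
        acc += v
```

6

v=14: not %3==0
v=6: %3==0, acc = 0+6 = 6
v=7: not %3==0
v=2: not %3==0
v=2: not %3==0
v=-1: not %3==0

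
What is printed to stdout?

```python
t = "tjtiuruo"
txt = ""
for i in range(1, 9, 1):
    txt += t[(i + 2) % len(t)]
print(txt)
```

iuruotjt

i=1: add t[3]='i' → 'i'
i=2: add t[4]='u' → 'iu'
i=3: add t[5]='r' → 'iur'
i=4: add t[6]='u' → 'iuru'
i=5: add t[7]='o' → 'iuruo'
i=6: add t[0]='t' → 'iuruot'
i=7: add t[1]='j' → 'iuruotj'
i=8: add t[2]='t' → 'iuruotjt'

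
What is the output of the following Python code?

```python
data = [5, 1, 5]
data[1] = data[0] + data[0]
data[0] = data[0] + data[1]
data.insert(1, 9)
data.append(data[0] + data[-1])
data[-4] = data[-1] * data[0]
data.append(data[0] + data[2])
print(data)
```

[15, 300, 10, 5, 20, 25]

data[1] = data[0]+data[0] = 5+5 = 10 → [5, 10, 5]
data[0] = data[0]+data[1] = 5+10 = 15 → [15, 10, 5]
insert 9 at 1 → [15, 9, 10, 5]
append data[0]+data[-1] = 15+5 = 20 → [15, 9, 10, 5, 20]
data[-4] = data[-1]*data[0] = 20*15 = 300 → [15, 300, 10, 5, 20]
append data[0]+data[2] = 15+10 = 25 → [15, 300, 10, 5, 20, 25]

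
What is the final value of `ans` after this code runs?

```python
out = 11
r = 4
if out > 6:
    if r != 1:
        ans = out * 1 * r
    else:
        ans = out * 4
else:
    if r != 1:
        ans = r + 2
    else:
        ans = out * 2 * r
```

44

out=11, r=4
out > 6 is True; r != 1 is True
→ ans = out * 1 * r = 44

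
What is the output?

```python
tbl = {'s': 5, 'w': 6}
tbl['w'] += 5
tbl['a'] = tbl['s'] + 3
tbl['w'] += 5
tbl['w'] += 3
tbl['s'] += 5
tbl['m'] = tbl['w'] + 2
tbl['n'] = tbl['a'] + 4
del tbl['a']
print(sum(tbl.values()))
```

tbl['w'] = 6+5 = 11 → {'s': 5, 'w': 11}
tbl['a'] = tbl['s']+3 = 8 → {'s': 5, 'w': 11, 'a': 8}
tbl['w'] = 11+5 = 16 → {'s': 5, 'w': 16, 'a': 8}
tbl['w'] = 16+3 = 19 → {'s': 5, 'w': 19, 'a': 8}
tbl['s'] = 5+5 = 10 → {'s': 10, 'w': 19, 'a': 8}
tbl['m'] = tbl['w']+2 = 21 → {'s': 10, 'w': 19, 'a': 8, 'm': 21}
tbl['n'] = tbl['a']+4 = 12 → {'s': 10, 'w': 19, 'a': 8, 'm': 21, 'n': 12}
del 'a' → {'s': 10, 'w': 19, 'm': 21, 'n': 12}
sum of values = 62

62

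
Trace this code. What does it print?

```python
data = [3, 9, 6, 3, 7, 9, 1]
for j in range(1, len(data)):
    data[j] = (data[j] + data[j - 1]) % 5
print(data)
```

j=1: data[1] = (9+3)%5 = 2 → [3, 2, 6, 3, 7, 9, 1]
j=2: data[2] = (6+2)%5 = 3 → [3, 2, 3, 3, 7, 9, 1]
j=3: data[3] = (3+3)%5 = 1 → [3, 2, 3, 1, 7, 9, 1]
j=4: data[4] = (7+1)%5 = 3 → [3, 2, 3, 1, 3, 9, 1]
j=5: data[5] = (9+3)%5 = 2 → [3, 2, 3, 1, 3, 2, 1]
j=6: data[6] = (1+2)%5 = 3 → [3, 2, 3, 1, 3, 2, 3]

[3, 2, 3, 1, 3, 2, 3]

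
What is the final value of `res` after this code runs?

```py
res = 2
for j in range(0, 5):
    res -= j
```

j=0: res = 2-0 = 2
j=1: res = 2-1 = 1
j=2: res = 1-2 = -1
j=3: res = (-1)-3 = -4
j=4: res = (-4)-4 = -8

-8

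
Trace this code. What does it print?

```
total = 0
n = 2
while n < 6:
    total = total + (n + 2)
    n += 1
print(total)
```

22

n=2: total = 0+4 = 4
n=3: total = 4+5 = 9
n=4: total = 9+6 = 15
n=5: total = 15+7 = 22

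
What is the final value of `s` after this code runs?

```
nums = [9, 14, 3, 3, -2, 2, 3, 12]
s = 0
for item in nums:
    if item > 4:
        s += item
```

35

item=9: >4, s = 0+9 = 9
item=14: >4, s = 9+14 = 23
item=3: not >4
item=3: not >4
item=-2: not >4
item=2: not >4
item=3: not >4
item=12: >4, s = 23+12 = 35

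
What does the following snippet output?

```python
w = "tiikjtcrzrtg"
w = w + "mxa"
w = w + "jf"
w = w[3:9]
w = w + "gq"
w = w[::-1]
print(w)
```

+ 'mxa' → 'tiikjtcrzrtgmxa'
+ 'jf' → 'tiikjtcrzrtgmxajf'
slice [3:9] → 'kjtcrz'
+ 'gq' → 'kjtcrzgq'
reverse → 'qgzrctjk'

qgzrctjk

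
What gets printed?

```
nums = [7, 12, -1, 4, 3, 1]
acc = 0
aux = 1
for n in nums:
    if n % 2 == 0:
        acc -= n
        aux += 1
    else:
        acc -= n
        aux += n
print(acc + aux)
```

-13

n=7: not even, acc = 0-7 = -7; aux=8
n=12: even, acc = (-7)-12 = -19; aux=9
n=-1: not even, acc = (-19)-(-1) = -18; aux=8
n=4: even, acc = (-18)-4 = -22; aux=9
n=3: not even, acc = (-22)-3 = -25; aux=12
n=1: not even, acc = (-25)-1 = -26; aux=13
acc+aux = (-26)+13 = -13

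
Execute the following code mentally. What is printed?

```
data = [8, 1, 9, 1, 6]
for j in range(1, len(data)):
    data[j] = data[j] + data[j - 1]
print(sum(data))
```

79

j=1: data[1] = 1+8 = 9 → [8, 9, 9, 1, 6]
j=2: data[2] = 9+9 = 18 → [8, 9, 18, 1, 6]
j=3: data[3] = 1+18 = 19 → [8, 9, 18, 19, 6]
j=4: data[4] = 6+19 = 25 → [8, 9, 18, 19, 25]
sum = 79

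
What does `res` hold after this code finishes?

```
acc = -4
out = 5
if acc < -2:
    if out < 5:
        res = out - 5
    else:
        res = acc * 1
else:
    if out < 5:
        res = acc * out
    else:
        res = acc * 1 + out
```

acc=-4, out=5
acc < -2 is True; out < 5 is False
→ res = acc * 1 = -4

-4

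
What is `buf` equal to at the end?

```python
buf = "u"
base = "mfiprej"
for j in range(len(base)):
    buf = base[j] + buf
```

j=0: prepend 'm' → 'mu'
j=1: prepend 'f' → 'fmu'
j=2: prepend 'i' → 'ifmu'
j=3: prepend 'p' → 'pifmu'
j=4: prepend 'r' → 'rpifmu'
j=5: prepend 'e' → 'erpifmu'
j=6: prepend 'j' → 'jerpifmu'

'jerpifmu'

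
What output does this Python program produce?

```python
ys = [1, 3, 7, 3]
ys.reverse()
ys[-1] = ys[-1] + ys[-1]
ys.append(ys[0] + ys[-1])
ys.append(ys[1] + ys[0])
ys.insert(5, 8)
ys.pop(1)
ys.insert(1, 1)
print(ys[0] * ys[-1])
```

30

reverse → [3, 7, 3, 1]
ys[-1] = ys[-1]+ys[-1] = 1+1 = 2 → [3, 7, 3, 2]
append ys[0]+ys[-1] = 3+2 = 5 → [3, 7, 3, 2, 5]
append ys[1]+ys[0] = 7+3 = 10 → [3, 7, 3, 2, 5, 10]
insert 8 at 5 → [3, 7, 3, 2, 5, 8, 10]
pop(1) removes 7 → [3, 3, 2, 5, 8, 10]
insert 1 at 1 → [3, 1, 3, 2, 5, 8, 10]
ys[0]*ys[-1] = 3*10 = 30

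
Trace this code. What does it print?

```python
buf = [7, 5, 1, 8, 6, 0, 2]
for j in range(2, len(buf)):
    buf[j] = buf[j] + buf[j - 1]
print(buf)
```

[7, 5, 6, 14, 20, 20, 22]

j=2: buf[2] = 1+5 = 6 → [7, 5, 6, 8, 6, 0, 2]
j=3: buf[3] = 8+6 = 14 → [7, 5, 6, 14, 6, 0, 2]
j=4: buf[4] = 6+14 = 20 → [7, 5, 6, 14, 20, 0, 2]
j=5: buf[5] = 0+20 = 20 → [7, 5, 6, 14, 20, 20, 2]
j=6: buf[6] = 2+20 = 22 → [7, 5, 6, 14, 20, 20, 22]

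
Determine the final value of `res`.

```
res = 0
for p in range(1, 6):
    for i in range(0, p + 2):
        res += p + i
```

p=1,i=0: res = 0+1 = 1
p=1,i=1: res = 1+2 = 3
p=1,i=2: res = 3+3 = 6
p=2,i=0: res = 6+2 = 8
p=2,i=1: res = 8+3 = 11
p=2,i=2: res = 11+4 = 15
p=2,i=3: res = 15+5 = 20
p=3,i=0: res = 20+3 = 23
p=3,i=1: res = 23+4 = 27
p=3,i=2: res = 27+5 = 32
p=3,i=3: res = 32+6 = 38
p=3,i=4: res = 38+7 = 45
p=4,i=0: res = 45+4 = 49
p=4,i=1: res = 49+5 = 54
p=4,i=2: res = 54+6 = 60
p=4,i=3: res = 60+7 = 67
p=4,i=4: res = 67+8 = 75
p=4,i=5: res = 75+9 = 84
p=5,i=0: res = 84+5 = 89
p=5,i=1: res = 89+6 = 95
p=5,i=2: res = 95+7 = 102
p=5,i=3: res = 102+8 = 110
p=5,i=4: res = 110+9 = 119
p=5,i=5: res = 119+10 = 129
p=5,i=6: res = 129+11 = 140

140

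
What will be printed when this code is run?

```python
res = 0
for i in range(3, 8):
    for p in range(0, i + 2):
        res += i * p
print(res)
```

i=3,p=0: res = 0+0 = 0
i=3,p=1: res = 0+3 = 3
i=3,p=2: res = 3+6 = 9
i=3,p=3: res = 9+9 = 18
i=3,p=4: res = 18+12 = 30
i=4,p=0: res = 30+0 = 30
i=4,p=1: res = 30+4 = 34
i=4,p=2: res = 34+8 = 42
i=4,p=3: res = 42+12 = 54
i=4,p=4: res = 54+16 = 70
i=4,p=5: res = 70+20 = 90
i=5,p=0: res = 90+0 = 90
i=5,p=1: res = 90+5 = 95
i=5,p=2: res = 95+10 = 105
i=5,p=3: res = 105+15 = 120
i=5,p=4: res = 120+20 = 140
i=5,p=5: res = 140+25 = 165
i=5,p=6: res = 165+30 = 195
i=6,p=0: res = 195+0 = 195
i=6,p=1: res = 195+6 = 201
i=6,p=2: res = 201+12 = 213
i=6,p=3: res = 213+18 = 231
i=6,p=4: res = 231+24 = 255
i=6,p=5: res = 255+30 = 285
i=6,p=6: res = 285+36 = 321
i=6,p=7: res = 321+42 = 363
i=7,p=0: res = 363+0 = 363
i=7,p=1: res = 363+7 = 370
i=7,p=2: res = 370+14 = 384
i=7,p=3: res = 384+21 = 405
i=7,p=4: res = 405+28 = 433
i=7,p=5: res = 433+35 = 468
i=7,p=6: res = 468+42 = 510
i=7,p=7: res = 510+49 = 559
i=7,p=8: res = 559+56 = 615

615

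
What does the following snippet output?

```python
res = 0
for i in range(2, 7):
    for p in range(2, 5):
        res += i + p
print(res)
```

i=2,p=2: res = 0+4 = 4
i=2,p=3: res = 4+5 = 9
i=2,p=4: res = 9+6 = 15
i=3,p=2: res = 15+5 = 20
i=3,p=3: res = 20+6 = 26
i=3,p=4: res = 26+7 = 33
i=4,p=2: res = 33+6 = 39
i=4,p=3: res = 39+7 = 46
i=4,p=4: res = 46+8 = 54
i=5,p=2: res = 54+7 = 61
i=5,p=3: res = 61+8 = 69
i=5,p=4: res = 69+9 = 78
i=6,p=2: res = 78+8 = 86
i=6,p=3: res = 86+9 = 95
i=6,p=4: res = 95+10 = 105

105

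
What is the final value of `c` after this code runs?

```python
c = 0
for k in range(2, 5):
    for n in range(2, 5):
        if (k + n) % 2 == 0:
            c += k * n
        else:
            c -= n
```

k=2,n=2: even sum, c = 0+4 = 4
k=2,n=3: odd sum, c = 4-3 = 1
k=2,n=4: even sum, c = 1+8 = 9
k=3,n=2: odd sum, c = 9-2 = 7
k=3,n=3: even sum, c = 7+9 = 16
k=3,n=4: odd sum, c = 16-4 = 12
k=4,n=2: even sum, c = 12+8 = 20
k=4,n=3: odd sum, c = 20-3 = 17
k=4,n=4: even sum, c = 17+16 = 33

33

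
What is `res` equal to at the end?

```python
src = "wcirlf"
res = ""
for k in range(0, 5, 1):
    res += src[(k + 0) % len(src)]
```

k=0: add src[0]='w' → 'w'
k=1: add src[1]='c' → 'wc'
k=2: add src[2]='i' → 'wci'
k=3: add src[3]='r' → 'wcir'
k=4: add src[4]='l' → 'wcirl'

'wcirl'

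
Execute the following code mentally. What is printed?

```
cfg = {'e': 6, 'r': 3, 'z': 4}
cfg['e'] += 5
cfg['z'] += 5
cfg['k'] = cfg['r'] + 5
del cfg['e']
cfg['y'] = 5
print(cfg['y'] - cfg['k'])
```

-3

cfg['e'] = 6+5 = 11 → {'e': 11, 'r': 3, 'z': 4}
cfg['z'] = 4+5 = 9 → {'e': 11, 'r': 3, 'z': 9}
cfg['k'] = cfg['r']+5 = 8 → {'e': 11, 'r': 3, 'z': 9, 'k': 8}
del 'e' → {'r': 3, 'z': 9, 'k': 8}
cfg['y'] = 5 → {'r': 3, 'z': 9, 'k': 8, 'y': 5}
cfg['y']-cfg['k'] = 5-8 = -3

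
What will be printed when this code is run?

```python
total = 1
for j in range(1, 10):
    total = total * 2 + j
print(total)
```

1525

j=1: total = 1*2+1 = 3
j=2: total = 3*2+2 = 8
j=3: total = 8*2+3 = 19
j=4: total = 19*2+4 = 42
j=5: total = 42*2+5 = 89
j=6: total = 89*2+6 = 184
j=7: total = 184*2+7 = 375
j=8: total = 375*2+8 = 758
j=9: total = 758*2+9 = 1525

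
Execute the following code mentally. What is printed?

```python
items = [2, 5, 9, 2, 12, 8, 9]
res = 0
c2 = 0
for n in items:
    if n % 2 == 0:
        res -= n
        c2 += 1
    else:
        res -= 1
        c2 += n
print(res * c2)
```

-729

n=2: even, res = 0-2 = -2; c2=1
n=5: not even, res = (-2)-1 = -3; c2=6
n=9: not even, res = (-3)-1 = -4; c2=15
n=2: even, res = (-4)-2 = -6; c2=16
n=12: even, res = (-6)-12 = -18; c2=17
n=8: even, res = (-18)-8 = -26; c2=18
n=9: not even, res = (-26)-1 = -27; c2=27
res*c2 = (-27)*27 = -729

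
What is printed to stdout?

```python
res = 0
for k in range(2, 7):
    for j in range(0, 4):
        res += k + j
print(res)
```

k=2,j=0: res = 0+2 = 2
k=2,j=1: res = 2+3 = 5
k=2,j=2: res = 5+4 = 9
k=2,j=3: res = 9+5 = 14
k=3,j=0: res = 14+3 = 17
k=3,j=1: res = 17+4 = 21
k=3,j=2: res = 21+5 = 26
k=3,j=3: res = 26+6 = 32
k=4,j=0: res = 32+4 = 36
k=4,j=1: res = 36+5 = 41
k=4,j=2: res = 41+6 = 47
k=4,j=3: res = 47+7 = 54
k=5,j=0: res = 54+5 = 59
k=5,j=1: res = 59+6 = 65
k=5,j=2: res = 65+7 = 72
k=5,j=3: res = 72+8 = 80
k=6,j=0: res = 80+6 = 86
k=6,j=1: res = 86+7 = 93
k=6,j=2: res = 93+8 = 101
k=6,j=3: res = 101+9 = 110

110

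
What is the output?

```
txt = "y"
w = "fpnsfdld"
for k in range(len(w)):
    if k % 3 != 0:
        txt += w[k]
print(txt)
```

k=0: skip
k=1: add 'p' → 'yp'
k=2: add 'n' → 'ypn'
k=3: skip
k=4: add 'f' → 'ypnf'
k=5: add 'd' → 'ypnfd'
k=6: skip
k=7: add 'd' → 'ypnfdd'

ypnfdd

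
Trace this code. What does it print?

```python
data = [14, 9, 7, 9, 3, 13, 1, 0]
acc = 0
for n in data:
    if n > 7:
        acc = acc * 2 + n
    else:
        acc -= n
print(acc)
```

n=14: >7, acc = 0*2+14 = 14
n=9: >7, acc = 14*2+9 = 37
n=7: not >7, acc = 37-7 = 30
n=9: >7, acc = 30*2+9 = 69
n=3: not >7, acc = 69-3 = 66
n=13: >7, acc = 66*2+13 = 145
n=1: not >7, acc = 145-1 = 144
n=0: not >7, acc = 144-0 = 144

144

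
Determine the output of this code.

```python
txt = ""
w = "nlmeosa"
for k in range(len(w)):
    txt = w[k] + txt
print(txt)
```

k=0: prepend 'n' → 'n'
k=1: prepend 'l' → 'ln'
k=2: prepend 'm' → 'mln'
k=3: prepend 'e' → 'emln'
k=4: prepend 'o' → 'oemln'
k=5: prepend 's' → 'soemln'
k=6: prepend 'a' → 'asoemln'

asoemln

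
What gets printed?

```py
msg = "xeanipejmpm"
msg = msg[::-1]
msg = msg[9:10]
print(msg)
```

e

reverse → 'mpmjepinaex'
slice [9:10] → 'e'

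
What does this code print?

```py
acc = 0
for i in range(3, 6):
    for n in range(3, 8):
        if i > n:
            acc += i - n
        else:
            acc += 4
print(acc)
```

i=3,n=3: not 3>3, acc = 0+4 = 4
i=3,n=4: not 3>4, acc = 4+4 = 8
i=3,n=5: not 3>5, acc = 8+4 = 12
i=3,n=6: not 3>6, acc = 12+4 = 16
i=3,n=7: not 3>7, acc = 16+4 = 20
i=4,n=3: 4>3, acc = 20+1 = 21
i=4,n=4: not 4>4, acc = 21+4 = 25
i=4,n=5: not 4>5, acc = 25+4 = 29
i=4,n=6: not 4>6, acc = 29+4 = 33
i=4,n=7: not 4>7, acc = 33+4 = 37
i=5,n=3: 5>3, acc = 37+2 = 39
i=5,n=4: 5>4, acc = 39+1 = 40
i=5,n=5: not 5>5, acc = 40+4 = 44
i=5,n=6: not 5>6, acc = 44+4 = 48
i=5,n=7: not 5>7, acc = 48+4 = 52

52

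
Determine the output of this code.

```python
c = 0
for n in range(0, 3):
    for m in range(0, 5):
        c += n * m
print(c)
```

n=0,m=0: c = 0+0 = 0
n=0,m=1: c = 0+0 = 0
n=0,m=2: c = 0+0 = 0
n=0,m=3: c = 0+0 = 0
n=0,m=4: c = 0+0 = 0
n=1,m=0: c = 0+0 = 0
n=1,m=1: c = 0+1 = 1
n=1,m=2: c = 1+2 = 3
n=1,m=3: c = 3+3 = 6
n=1,m=4: c = 6+4 = 10
n=2,m=0: c = 10+0 = 10
n=2,m=1: c = 10+2 = 12
n=2,m=2: c = 12+4 = 16
n=2,m=3: c = 16+6 = 22
n=2,m=4: c = 22+8 = 30

30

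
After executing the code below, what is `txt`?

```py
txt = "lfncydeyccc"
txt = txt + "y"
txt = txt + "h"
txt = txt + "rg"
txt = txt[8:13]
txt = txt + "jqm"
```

+ 'y' → 'lfncydeycccy'
+ 'h' → 'lfncydeycccyh'
+ 'rg' → 'lfncydeycccyhrg'
slice [8:13] → 'cccyh'
+ 'jqm' → 'cccyhjqm'

'cccyhjqm'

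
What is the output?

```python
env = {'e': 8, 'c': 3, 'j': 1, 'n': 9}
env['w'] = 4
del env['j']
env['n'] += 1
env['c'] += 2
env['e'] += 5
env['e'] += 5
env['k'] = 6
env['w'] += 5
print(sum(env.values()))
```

48

env['w'] = 4 → {'e': 8, 'c': 3, 'j': 1, 'n': 9, 'w': 4}
del 'j' → {'e': 8, 'c': 3, 'n': 9, 'w': 4}
env['n'] = 9+1 = 10 → {'e': 8, 'c': 3, 'n': 10, 'w': 4}
env['c'] = 3+2 = 5 → {'e': 8, 'c': 5, 'n': 10, 'w': 4}
env['e'] = 8+5 = 13 → {'e': 13, 'c': 5, 'n': 10, 'w': 4}
env['e'] = 13+5 = 18 → {'e': 18, 'c': 5, 'n': 10, 'w': 4}
env['k'] = 6 → {'e': 18, 'c': 5, 'n': 10, 'w': 4, 'k': 6}
env['w'] = 4+5 = 9 → {'e': 18, 'c': 5, 'n': 10, 'w': 9, 'k': 6}
sum of values = 48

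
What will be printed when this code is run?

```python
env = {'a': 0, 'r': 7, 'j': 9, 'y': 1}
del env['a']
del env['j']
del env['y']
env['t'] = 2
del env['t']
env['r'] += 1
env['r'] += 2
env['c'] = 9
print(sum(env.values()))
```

19

del 'a' → {'r': 7, 'j': 9, 'y': 1}
del 'j' → {'r': 7, 'y': 1}
del 'y' → {'r': 7}
env['t'] = 2 → {'r': 7, 't': 2}
del 't' → {'r': 7}
env['r'] = 7+1 = 8 → {'r': 8}
env['r'] = 8+2 = 10 → {'r': 10}
env['c'] = 9 → {'r': 10, 'c': 9}
sum of values = 19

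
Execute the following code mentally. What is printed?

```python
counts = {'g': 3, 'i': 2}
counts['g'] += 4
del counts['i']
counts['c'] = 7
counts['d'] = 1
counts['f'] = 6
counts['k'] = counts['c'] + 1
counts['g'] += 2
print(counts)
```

{'g': 9, 'c': 7, 'd': 1, 'f': 6, 'k': 8}

counts['g'] = 3+4 = 7 → {'g': 7, 'i': 2}
del 'i' → {'g': 7}
counts['c'] = 7 → {'g': 7, 'c': 7}
counts['d'] = 1 → {'g': 7, 'c': 7, 'd': 1}
counts['f'] = 6 → {'g': 7, 'c': 7, 'd': 1, 'f': 6}
counts['k'] = counts['c']+1 = 8 → {'g': 7, 'c': 7, 'd': 1, 'f': 6, 'k': 8}
counts['g'] = 7+2 = 9 → {'g': 9, 'c': 7, 'd': 1, 'f': 6, 'k': 8}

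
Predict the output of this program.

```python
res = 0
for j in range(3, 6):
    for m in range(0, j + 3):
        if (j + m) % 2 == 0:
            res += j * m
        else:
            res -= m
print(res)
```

j=3,m=0: odd sum, res = 0-0 = 0
j=3,m=1: even sum, res = 0+3 = 3
j=3,m=2: odd sum, res = 3-2 = 1
j=3,m=3: even sum, res = 1+9 = 10
j=3,m=4: odd sum, res = 10-4 = 6
j=3,m=5: even sum, res = 6+15 = 21
j=4,m=0: even sum, res = 21+0 = 21
j=4,m=1: odd sum, res = 21-1 = 20
j=4,m=2: even sum, res = 20+8 = 28
j=4,m=3: odd sum, res = 28-3 = 25
j=4,m=4: even sum, res = 25+16 = 41
j=4,m=5: odd sum, res = 41-5 = 36
j=4,m=6: even sum, res = 36+24 = 60
j=5,m=0: odd sum, res = 60-0 = 60
j=5,m=1: even sum, res = 60+5 = 65
j=5,m=2: odd sum, res = 65-2 = 63
j=5,m=3: even sum, res = 63+15 = 78
j=5,m=4: odd sum, res = 78-4 = 74
j=5,m=5: even sum, res = 74+25 = 99
j=5,m=6: odd sum, res = 99-6 = 93
j=5,m=7: even sum, res = 93+35 = 128

128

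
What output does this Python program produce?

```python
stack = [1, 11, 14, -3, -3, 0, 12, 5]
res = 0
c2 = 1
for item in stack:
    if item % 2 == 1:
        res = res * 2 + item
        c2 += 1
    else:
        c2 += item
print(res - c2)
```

59

item=1: odd, res = 0*2+1 = 1; c2=2
item=11: odd, res = 1*2+11 = 13; c2=3
item=14: not odd; c2=17
item=-3: odd, res = 13*2+(-3) = 23; c2=18
item=-3: odd, res = 23*2+(-3) = 43; c2=19
item=0: not odd; c2=19
item=12: not odd; c2=31
item=5: odd, res = 43*2+5 = 91; c2=32
res-c2 = 91-32 = 59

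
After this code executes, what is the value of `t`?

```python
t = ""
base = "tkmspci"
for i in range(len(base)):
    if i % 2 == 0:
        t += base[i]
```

i=0: add 't' → 't'
i=1: skip
i=2: add 'm' → 'tm'
i=3: skip
i=4: add 'p' → 'tmp'
i=5: skip
i=6: add 'i' → 'tmpi'

'tmpi'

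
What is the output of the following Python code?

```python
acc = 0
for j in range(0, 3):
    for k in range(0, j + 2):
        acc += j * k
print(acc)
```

15

j=0,k=0: acc = 0+0 = 0
j=0,k=1: acc = 0+0 = 0
j=1,k=0: acc = 0+0 = 0
j=1,k=1: acc = 0+1 = 1
j=1,k=2: acc = 1+2 = 3
j=2,k=0: acc = 3+0 = 3
j=2,k=1: acc = 3+2 = 5
j=2,k=2: acc = 5+4 = 9
j=2,k=3: acc = 9+6 = 15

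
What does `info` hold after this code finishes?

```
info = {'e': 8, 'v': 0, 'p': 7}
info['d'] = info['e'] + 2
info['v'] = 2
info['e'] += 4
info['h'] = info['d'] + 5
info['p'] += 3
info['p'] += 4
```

{'e': 12, 'v': 2, 'p': 14, 'd': 10, 'h': 15}

info['d'] = info['e']+2 = 10 → {'e': 8, 'v': 0, 'p': 7, 'd': 10}
info['v'] = 2 → {'e': 8, 'v': 2, 'p': 7, 'd': 10}
info['e'] = 8+4 = 12 → {'e': 12, 'v': 2, 'p': 7, 'd': 10}
info['h'] = info['d']+5 = 15 → {'e': 12, 'v': 2, 'p': 7, 'd': 10, 'h': 15}
info['p'] = 7+3 = 10 → {'e': 12, 'v': 2, 'p': 10, 'd': 10, 'h': 15}
info['p'] = 10+4 = 14 → {'e': 12, 'v': 2, 'p': 14, 'd': 10, 'h': 15}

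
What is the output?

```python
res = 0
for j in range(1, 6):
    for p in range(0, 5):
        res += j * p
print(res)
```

150

j=1,p=0: res = 0+0 = 0
j=1,p=1: res = 0+1 = 1
j=1,p=2: res = 1+2 = 3
j=1,p=3: res = 3+3 = 6
j=1,p=4: res = 6+4 = 10
j=2,p=0: res = 10+0 = 10
j=2,p=1: res = 10+2 = 12
j=2,p=2: res = 12+4 = 16
j=2,p=3: res = 16+6 = 22
j=2,p=4: res = 22+8 = 30
j=3,p=0: res = 30+0 = 30
j=3,p=1: res = 30+3 = 33
j=3,p=2: res = 33+6 = 39
j=3,p=3: res = 39+9 = 48
j=3,p=4: res = 48+12 = 60
j=4,p=0: res = 60+0 = 60
j=4,p=1: res = 60+4 = 64
j=4,p=2: res = 64+8 = 72
j=4,p=3: res = 72+12 = 84
j=4,p=4: res = 84+16 = 100
j=5,p=0: res = 100+0 = 100
j=5,p=1: res = 100+5 = 105
j=5,p=2: res = 105+10 = 115
j=5,p=3: res = 115+15 = 130
j=5,p=4: res = 130+20 = 150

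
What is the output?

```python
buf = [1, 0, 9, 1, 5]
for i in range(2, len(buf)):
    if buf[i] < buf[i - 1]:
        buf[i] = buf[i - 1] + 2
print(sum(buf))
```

34

i=2: 9>=0, unchanged → [1, 0, 9, 1, 5]
i=3: 1<9, buf[3] = 9+2 = 11 → [1, 0, 9, 11, 5]
i=4: 5<11, buf[4] = 11+2 = 13 → [1, 0, 9, 11, 13]
sum = 34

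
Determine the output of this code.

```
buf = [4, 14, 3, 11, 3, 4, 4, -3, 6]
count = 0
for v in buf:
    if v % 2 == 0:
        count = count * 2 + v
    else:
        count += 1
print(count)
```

232

v=4: even, count = 0*2+4 = 4
v=14: even, count = 4*2+14 = 22
v=3: not even, count = 22+1 = 23
v=11: not even, count = 23+1 = 24
v=3: not even, count = 24+1 = 25
v=4: even, count = 25*2+4 = 54
v=4: even, count = 54*2+4 = 112
v=-3: not even, count = 112+1 = 113
v=6: even, count = 113*2+6 = 232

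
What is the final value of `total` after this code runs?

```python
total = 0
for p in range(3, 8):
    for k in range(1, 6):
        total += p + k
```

200

p=3,k=1: total = 0+4 = 4
p=3,k=2: total = 4+5 = 9
p=3,k=3: total = 9+6 = 15
p=3,k=4: total = 15+7 = 22
p=3,k=5: total = 22+8 = 30
p=4,k=1: total = 30+5 = 35
p=4,k=2: total = 35+6 = 41
p=4,k=3: total = 41+7 = 48
p=4,k=4: total = 48+8 = 56
p=4,k=5: total = 56+9 = 65
p=5,k=1: total = 65+6 = 71
p=5,k=2: total = 71+7 = 78
p=5,k=3: total = 78+8 = 86
p=5,k=4: total = 86+9 = 95
p=5,k=5: total = 95+10 = 105
p=6,k=1: total = 105+7 = 112
p=6,k=2: total = 112+8 = 120
p=6,k=3: total = 120+9 = 129
p=6,k=4: total = 129+10 = 139
p=6,k=5: total = 139+11 = 150
p=7,k=1: total = 150+8 = 158
p=7,k=2: total = 158+9 = 167
p=7,k=3: total = 167+10 = 177
p=7,k=4: total = 177+11 = 188
p=7,k=5: total = 188+12 = 200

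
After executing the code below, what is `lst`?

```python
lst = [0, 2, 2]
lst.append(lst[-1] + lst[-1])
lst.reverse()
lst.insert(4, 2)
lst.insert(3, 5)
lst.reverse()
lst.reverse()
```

append lst[-1]+lst[-1] = 2+2 = 4 → [0, 2, 2, 4]
reverse → [4, 2, 2, 0]
insert 2 at 4 → [4, 2, 2, 0, 2]
insert 5 at 3 → [4, 2, 2, 5, 0, 2]
reverse → [2, 0, 5, 2, 2, 4]
reverse → [4, 2, 2, 5, 0, 2]

[4, 2, 2, 5, 0, 2]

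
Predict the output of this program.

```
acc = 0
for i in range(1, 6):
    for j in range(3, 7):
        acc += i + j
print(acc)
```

i=1,j=3: acc = 0+4 = 4
i=1,j=4: acc = 4+5 = 9
i=1,j=5: acc = 9+6 = 15
i=1,j=6: acc = 15+7 = 22
i=2,j=3: acc = 22+5 = 27
i=2,j=4: acc = 27+6 = 33
i=2,j=5: acc = 33+7 = 40
i=2,j=6: acc = 40+8 = 48
i=3,j=3: acc = 48+6 = 54
i=3,j=4: acc = 54+7 = 61
i=3,j=5: acc = 61+8 = 69
i=3,j=6: acc = 69+9 = 78
i=4,j=3: acc = 78+7 = 85
i=4,j=4: acc = 85+8 = 93
i=4,j=5: acc = 93+9 = 102
i=4,j=6: acc = 102+10 = 112
i=5,j=3: acc = 112+8 = 120
i=5,j=4: acc = 120+9 = 129
i=5,j=5: acc = 129+10 = 139
i=5,j=6: acc = 139+11 = 150

150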